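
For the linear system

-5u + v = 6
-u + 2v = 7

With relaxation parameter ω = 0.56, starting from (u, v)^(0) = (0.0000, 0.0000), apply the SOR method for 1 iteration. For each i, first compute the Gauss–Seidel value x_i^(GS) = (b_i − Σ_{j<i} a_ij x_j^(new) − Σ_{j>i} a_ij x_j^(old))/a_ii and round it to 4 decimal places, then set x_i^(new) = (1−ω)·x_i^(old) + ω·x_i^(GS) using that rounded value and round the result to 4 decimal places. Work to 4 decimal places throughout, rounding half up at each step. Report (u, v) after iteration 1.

(-0.6720, 1.7718)

Iteration 1:
  u: GS value = (6 - (1)·0.0000) / (-5) = -1.2000;  u ← (1−ω)·0.0000 + ω·-1.2000 = -0.6720
  v: GS value = (7 - (-1)·-0.6720) / (2) = 3.1640;  v ← (1−ω)·0.0000 + ω·3.1640 = 1.7718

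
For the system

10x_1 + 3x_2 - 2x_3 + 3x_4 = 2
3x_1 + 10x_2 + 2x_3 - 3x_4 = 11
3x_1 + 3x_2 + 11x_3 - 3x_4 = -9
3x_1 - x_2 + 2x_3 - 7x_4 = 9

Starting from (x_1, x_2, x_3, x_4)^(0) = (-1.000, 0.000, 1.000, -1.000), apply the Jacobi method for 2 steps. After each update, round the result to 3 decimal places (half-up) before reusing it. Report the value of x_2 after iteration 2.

Iteration 1:
  x_1 = (2 - (3)·0.000 - (-2)·1.000 - (3)·-1.000) / (10) = 0.700
  x_2 = (11 - (3)·-1.000 - (2)·1.000 - (-3)·-1.000) / (10) = 0.900
  x_3 = (-9 - (3)·-1.000 - (3)·0.000 - (-3)·-1.000) / (11) = -0.818
  x_4 = (9 - (3)·-1.000 - (-1)·0.000 - (2)·1.000) / (-7) = -1.429
Iteration 2:
  x_1 = (2 - (3)·0.900 - (-2)·-0.818 - (3)·-1.429) / (10) = 0.195
  x_2 = (11 - (3)·0.700 - (2)·-0.818 - (-3)·-1.429) / (10) = 0.625
  x_3 = (-9 - (3)·0.700 - (3)·0.900 - (-3)·-1.429) / (11) = -1.644
  x_4 = (9 - (3)·0.700 - (-1)·0.900 - (2)·-0.818) / (-7) = -1.348

0.625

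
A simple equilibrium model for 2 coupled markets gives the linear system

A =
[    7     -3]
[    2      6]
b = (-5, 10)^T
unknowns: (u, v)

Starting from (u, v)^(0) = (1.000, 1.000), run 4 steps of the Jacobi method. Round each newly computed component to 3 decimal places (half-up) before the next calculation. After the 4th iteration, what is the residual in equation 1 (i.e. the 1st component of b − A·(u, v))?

Iteration 1:
  u = (-5 - (-3)·1.000) / (7) = -0.286
  v = (10 - (2)·1.000) / (6) = 1.333
Iteration 2:
  u = (-5 - (-3)·1.333) / (7) = -0.143
  v = (10 - (2)·-0.286) / (6) = 1.762
Iteration 3:
  u = (-5 - (-3)·1.762) / (7) = 0.041
  v = (10 - (2)·-0.143) / (6) = 1.714
Iteration 4:
  u = (-5 - (-3)·1.714) / (7) = 0.020
  v = (10 - (2)·0.041) / (6) = 1.653
Residual b − A·x = (-0.181, 0.042)

-0.181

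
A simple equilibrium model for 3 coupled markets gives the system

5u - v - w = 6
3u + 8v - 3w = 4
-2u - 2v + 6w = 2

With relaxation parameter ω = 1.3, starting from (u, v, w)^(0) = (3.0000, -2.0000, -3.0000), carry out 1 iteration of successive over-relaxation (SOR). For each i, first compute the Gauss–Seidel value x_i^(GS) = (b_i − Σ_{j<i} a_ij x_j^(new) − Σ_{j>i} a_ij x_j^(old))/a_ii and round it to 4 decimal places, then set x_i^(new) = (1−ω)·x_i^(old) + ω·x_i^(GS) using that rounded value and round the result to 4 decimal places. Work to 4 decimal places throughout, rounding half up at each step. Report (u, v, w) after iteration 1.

Iteration 1:
  u: GS value = (6 - (-1)·-2.0000 - (-1)·-3.0000) / (5) = 0.2000;  u ← (1−ω)·3.0000 + ω·0.2000 = -0.6400
  v: GS value = (4 - (3)·-0.6400 - (-3)·-3.0000) / (8) = -0.3850;  v ← (1−ω)·-2.0000 + ω·-0.3850 = 0.0995
  w: GS value = (2 - (-2)·-0.6400 - (-2)·0.0995) / (6) = 0.1532;  w ← (1−ω)·-3.0000 + ω·0.1532 = 1.0992

(-0.6400, 0.0995, 1.0992)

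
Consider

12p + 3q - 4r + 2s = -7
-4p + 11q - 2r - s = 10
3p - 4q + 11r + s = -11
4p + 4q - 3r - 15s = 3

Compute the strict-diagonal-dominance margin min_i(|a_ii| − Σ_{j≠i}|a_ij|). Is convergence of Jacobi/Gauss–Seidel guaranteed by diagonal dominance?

3

row 1: |12| − (3+4+2) = 3
row 2: |11| − (4+2+1) = 4
row 3: |11| − (3+4+1) = 3
row 4: |-15| − (4+4+3) = 4
minimum over rows = 3 → strictly diagonally dominant (convergence guaranteed)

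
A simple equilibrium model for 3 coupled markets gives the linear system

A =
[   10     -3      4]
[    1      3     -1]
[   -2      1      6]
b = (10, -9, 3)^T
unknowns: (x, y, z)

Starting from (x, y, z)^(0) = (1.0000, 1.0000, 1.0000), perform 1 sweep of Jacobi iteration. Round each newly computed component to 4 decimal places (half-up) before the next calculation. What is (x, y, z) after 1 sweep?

Iteration 1:
  x = (10 - (-3)·1.0000 - (4)·1.0000) / (10) = 0.9000
  y = (-9 - (1)·1.0000 - (-1)·1.0000) / (3) = -3.0000
  z = (3 - (-2)·1.0000 - (1)·1.0000) / (6) = 0.6667

(0.9000, -3.0000, 0.6667)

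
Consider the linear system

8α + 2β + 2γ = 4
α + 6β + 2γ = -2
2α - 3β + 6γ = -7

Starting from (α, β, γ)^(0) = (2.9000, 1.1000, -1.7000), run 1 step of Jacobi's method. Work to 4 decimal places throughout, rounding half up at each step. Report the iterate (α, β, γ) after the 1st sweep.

(0.6500, -0.2500, -1.5833)

Iteration 1:
  α = (4 - (2)·1.1000 - (2)·-1.7000) / (8) = 0.6500
  β = (-2 - (1)·2.9000 - (2)·-1.7000) / (6) = -0.2500
  γ = (-7 - (2)·2.9000 - (-3)·1.1000) / (6) = -1.5833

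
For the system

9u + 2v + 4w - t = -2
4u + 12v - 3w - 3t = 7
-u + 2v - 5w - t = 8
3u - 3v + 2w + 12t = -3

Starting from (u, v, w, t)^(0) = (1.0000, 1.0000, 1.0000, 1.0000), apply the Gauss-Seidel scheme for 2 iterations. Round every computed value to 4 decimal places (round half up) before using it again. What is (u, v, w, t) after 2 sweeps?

(0.0232, 0.4149, -1.5316, 0.1032)

Iteration 1:
  u = (-2 - (2)·1.0000 - (4)·1.0000 - (-1)·1.0000) / (9) = -0.7778
  v = (7 - (4)·-0.7778 - (-3)·1.0000 - (-3)·1.0000) / (12) = 1.3426
  w = (8 - (-1)·-0.7778 - (2)·1.3426 - (-1)·1.0000) / (-5) = -1.1074
  t = (-3 - (3)·-0.7778 - (-3)·1.3426 - (2)·-1.1074) / (12) = 0.4647
Iteration 2:
  u = (-2 - (2)·1.3426 - (4)·-1.1074 - (-1)·0.4647) / (9) = 0.0232
  v = (7 - (4)·0.0232 - (-3)·-1.1074 - (-3)·0.4647) / (12) = 0.4149
  w = (8 - (-1)·0.0232 - (2)·0.4149 - (-1)·0.4647) / (-5) = -1.5316
  t = (-3 - (3)·0.0232 - (-3)·0.4149 - (2)·-1.5316) / (12) = 0.1032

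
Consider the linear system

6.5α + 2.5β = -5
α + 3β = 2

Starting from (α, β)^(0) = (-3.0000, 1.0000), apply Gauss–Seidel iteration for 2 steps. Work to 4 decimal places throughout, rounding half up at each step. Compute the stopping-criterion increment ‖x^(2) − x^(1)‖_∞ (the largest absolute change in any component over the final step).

Iteration 1:
  α = (-5 - (2.5)·1.0000) / (6.5) = -1.1538
  β = (2 - (1)·-1.1538) / (3) = 1.0513
Iteration 2:
  α = (-5 - (2.5)·1.0513) / (6.5) = -1.1736
  β = (2 - (1)·-1.1736) / (3) = 1.0579
Change: (-0.0198, 0.0066) → max |·| = 0.0198

0.0198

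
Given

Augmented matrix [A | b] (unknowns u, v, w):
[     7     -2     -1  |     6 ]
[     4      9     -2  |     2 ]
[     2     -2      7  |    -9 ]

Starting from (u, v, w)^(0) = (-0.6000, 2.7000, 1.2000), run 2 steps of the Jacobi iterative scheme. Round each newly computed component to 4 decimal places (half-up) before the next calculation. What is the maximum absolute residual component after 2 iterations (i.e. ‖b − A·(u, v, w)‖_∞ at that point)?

Iteration 1:
  u = (6 - (-2)·2.7000 - (-1)·1.2000) / (7) = 1.8000
  v = (2 - (4)·-0.6000 - (-2)·1.2000) / (9) = 0.7556
  w = (-9 - (2)·-0.6000 - (-2)·2.7000) / (7) = -0.3429
Iteration 2:
  u = (6 - (-2)·0.7556 - (-1)·-0.3429) / (7) = 1.0240
  v = (2 - (4)·1.8000 - (-2)·-0.3429) / (9) = -0.6540
  w = (-9 - (2)·1.8000 - (-2)·0.7556) / (7) = -1.5841
Residual b − A·x = (-4.0601, 0.6218, -1.2673); ∞-norm = 4.0601

4.0601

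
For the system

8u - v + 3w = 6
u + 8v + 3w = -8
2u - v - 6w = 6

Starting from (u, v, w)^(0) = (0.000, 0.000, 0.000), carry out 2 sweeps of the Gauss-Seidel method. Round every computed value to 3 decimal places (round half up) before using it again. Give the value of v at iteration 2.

-0.890

Iteration 1:
  u = (6 - (-1)·0.000 - (3)·0.000) / (8) = 0.750
  v = (-8 - (1)·0.750 - (3)·0.000) / (8) = -1.094
  w = (6 - (2)·0.750 - (-1)·-1.094) / (-6) = -0.568
Iteration 2:
  u = (6 - (-1)·-1.094 - (3)·-0.568) / (8) = 0.826
  v = (-8 - (1)·0.826 - (3)·-0.568) / (8) = -0.890
  w = (6 - (2)·0.826 - (-1)·-0.890) / (-6) = -0.576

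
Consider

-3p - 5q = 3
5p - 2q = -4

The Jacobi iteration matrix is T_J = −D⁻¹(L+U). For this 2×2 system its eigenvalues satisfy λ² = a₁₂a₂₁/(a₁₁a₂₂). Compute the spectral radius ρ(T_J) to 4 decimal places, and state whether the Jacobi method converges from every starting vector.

2.0412

a₁₂a₂₁/(a₁₁a₂₂) = (-5)·(5) / ((-3)·(-2)) = -4.166667
ρ = √|-4.166667| = √4.166667 = 2.0412
ρ > 1, so Jacobi diverges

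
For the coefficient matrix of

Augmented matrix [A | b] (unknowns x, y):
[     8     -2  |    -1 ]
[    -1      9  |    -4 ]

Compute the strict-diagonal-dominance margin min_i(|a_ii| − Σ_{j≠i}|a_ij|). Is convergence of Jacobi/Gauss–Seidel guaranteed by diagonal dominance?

6

row 1: |8| − (2) = 6
row 2: |9| − (1) = 8
minimum over rows = 6 → strictly diagonally dominant (convergence guaranteed)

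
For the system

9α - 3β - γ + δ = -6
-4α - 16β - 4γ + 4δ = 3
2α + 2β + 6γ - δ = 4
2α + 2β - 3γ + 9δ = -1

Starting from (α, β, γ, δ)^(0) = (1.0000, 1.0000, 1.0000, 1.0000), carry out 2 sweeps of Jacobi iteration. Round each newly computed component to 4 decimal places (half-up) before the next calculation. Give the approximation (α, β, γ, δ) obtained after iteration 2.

Iteration 1:
  α = (-6 - (-3)·1.0000 - (-1)·1.0000 - (1)·1.0000) / (9) = -0.3333
  β = (3 - (-4)·1.0000 - (-4)·1.0000 - (4)·1.0000) / (-16) = -0.4375
  γ = (4 - (2)·1.0000 - (2)·1.0000 - (-1)·1.0000) / (6) = 0.1667
  δ = (-1 - (2)·1.0000 - (2)·1.0000 - (-3)·1.0000) / (9) = -0.2222
Iteration 2:
  α = (-6 - (-3)·-0.4375 - (-1)·0.1667 - (1)·-0.2222) / (9) = -0.7693
  β = (3 - (-4)·-0.3333 - (-4)·0.1667 - (4)·-0.2222) / (-16) = -0.2014
  γ = (4 - (2)·-0.3333 - (2)·-0.4375 - (-1)·-0.2222) / (6) = 0.8866
  δ = (-1 - (2)·-0.3333 - (2)·-0.4375 - (-3)·0.1667) / (9) = 0.1157

(-0.7693, -0.2014, 0.8866, 0.1157)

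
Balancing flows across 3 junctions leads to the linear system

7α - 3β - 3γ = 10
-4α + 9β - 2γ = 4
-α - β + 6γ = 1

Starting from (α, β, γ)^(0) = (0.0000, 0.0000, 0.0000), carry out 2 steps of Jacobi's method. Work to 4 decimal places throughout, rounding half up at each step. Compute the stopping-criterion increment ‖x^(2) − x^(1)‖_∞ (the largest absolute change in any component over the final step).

0.6720

Iteration 1:
  α = (10 - (-3)·0.0000 - (-3)·0.0000) / (7) = 1.4286
  β = (4 - (-4)·0.0000 - (-2)·0.0000) / (9) = 0.4444
  γ = (1 - (-1)·0.0000 - (-1)·0.0000) / (6) = 0.1667
Iteration 2:
  α = (10 - (-3)·0.4444 - (-3)·0.1667) / (7) = 1.6905
  β = (4 - (-4)·1.4286 - (-2)·0.1667) / (9) = 1.1164
  γ = (1 - (-1)·1.4286 - (-1)·0.4444) / (6) = 0.4788
Change: (0.2619, 0.6720, 0.3121) → max |·| = 0.6720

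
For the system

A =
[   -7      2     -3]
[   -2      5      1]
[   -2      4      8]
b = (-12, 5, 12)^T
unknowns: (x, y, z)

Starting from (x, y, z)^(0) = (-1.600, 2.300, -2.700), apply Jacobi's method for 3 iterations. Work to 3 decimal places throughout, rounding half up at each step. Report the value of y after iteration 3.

Iteration 1:
  x = (-12 - (2)·2.300 - (-3)·-2.700) / (-7) = 3.529
  y = (5 - (-2)·-1.600 - (1)·-2.700) / (5) = 0.900
  z = (12 - (-2)·-1.600 - (4)·2.300) / (8) = -0.050
Iteration 2:
  x = (-12 - (2)·0.900 - (-3)·-0.050) / (-7) = 1.993
  y = (5 - (-2)·3.529 - (1)·-0.050) / (5) = 2.422
  z = (12 - (-2)·3.529 - (4)·0.900) / (8) = 1.932
Iteration 3:
  x = (-12 - (2)·2.422 - (-3)·1.932) / (-7) = 1.578
  y = (5 - (-2)·1.993 - (1)·1.932) / (5) = 1.411
  z = (12 - (-2)·1.993 - (4)·2.422) / (8) = 0.787

1.411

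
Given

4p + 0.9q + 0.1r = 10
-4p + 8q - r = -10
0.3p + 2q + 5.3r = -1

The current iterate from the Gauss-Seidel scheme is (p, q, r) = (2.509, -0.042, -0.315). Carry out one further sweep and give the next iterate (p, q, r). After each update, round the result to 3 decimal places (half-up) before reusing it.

(2.517, -0.031, -0.319)

One sweep:
  p = (10 - (0.9)·-0.042 - (0.1)·-0.315) / (4) = 2.517
  q = (-10 - (-4)·2.517 - (-1)·-0.315) / (8) = -0.031
  r = (-1 - (0.3)·2.517 - (2)·-0.031) / (5.3) = -0.319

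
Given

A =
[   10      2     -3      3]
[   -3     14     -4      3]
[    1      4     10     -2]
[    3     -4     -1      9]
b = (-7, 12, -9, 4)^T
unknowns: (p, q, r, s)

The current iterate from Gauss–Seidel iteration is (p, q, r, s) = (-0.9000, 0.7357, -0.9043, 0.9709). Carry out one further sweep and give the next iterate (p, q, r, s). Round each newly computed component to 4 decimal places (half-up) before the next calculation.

(-1.4097, 0.0886, -0.6003, 0.8870)

One sweep:
  p = (-7 - (2)·0.7357 - (-3)·-0.9043 - (3)·0.9709) / (10) = -1.4097
  q = (12 - (-3)·-1.4097 - (-4)·-0.9043 - (3)·0.9709) / (14) = 0.0886
  r = (-9 - (1)·-1.4097 - (4)·0.0886 - (-2)·0.9709) / (10) = -0.6003
  s = (4 - (3)·-1.4097 - (-4)·0.0886 - (-1)·-0.6003) / (9) = 0.8870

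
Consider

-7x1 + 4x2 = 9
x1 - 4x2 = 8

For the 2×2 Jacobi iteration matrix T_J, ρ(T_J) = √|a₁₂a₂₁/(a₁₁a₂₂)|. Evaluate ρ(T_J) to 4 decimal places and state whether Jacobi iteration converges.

0.3780

a₁₂a₂₁/(a₁₁a₂₂) = (4)·(1) / ((-7)·(-4)) = 0.142857
ρ = √|0.142857| = √0.142857 = 0.3780
ρ < 1, so Jacobi converges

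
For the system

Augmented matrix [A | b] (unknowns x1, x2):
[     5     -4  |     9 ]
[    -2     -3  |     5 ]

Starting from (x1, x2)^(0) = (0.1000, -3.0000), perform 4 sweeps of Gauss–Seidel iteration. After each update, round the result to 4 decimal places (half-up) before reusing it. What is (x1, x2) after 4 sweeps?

(0.4415, -1.9610)

Iteration 1:
  x1 = (9 - (-4)·-3.0000) / (5) = -0.6000
  x2 = (5 - (-2)·-0.6000) / (-3) = -1.2667
Iteration 2:
  x1 = (9 - (-4)·-1.2667) / (5) = 0.7866
  x2 = (5 - (-2)·0.7866) / (-3) = -2.1911
Iteration 3:
  x1 = (9 - (-4)·-2.1911) / (5) = 0.0471
  x2 = (5 - (-2)·0.0471) / (-3) = -1.6981
Iteration 4:
  x1 = (9 - (-4)·-1.6981) / (5) = 0.4415
  x2 = (5 - (-2)·0.4415) / (-3) = -1.9610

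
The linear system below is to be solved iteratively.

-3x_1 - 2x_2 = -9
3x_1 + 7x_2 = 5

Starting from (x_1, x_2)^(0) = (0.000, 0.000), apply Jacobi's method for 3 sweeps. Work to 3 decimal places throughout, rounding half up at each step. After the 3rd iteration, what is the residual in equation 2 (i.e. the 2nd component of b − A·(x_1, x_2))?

Iteration 1:
  x_1 = (-9 - (-2)·0.000) / (-3) = 3.000
  x_2 = (5 - (3)·0.000) / (7) = 0.714
Iteration 2:
  x_1 = (-9 - (-2)·0.714) / (-3) = 2.524
  x_2 = (5 - (3)·3.000) / (7) = -0.571
Iteration 3:
  x_1 = (-9 - (-2)·-0.571) / (-3) = 3.381
  x_2 = (5 - (3)·2.524) / (7) = -0.367
Residual b − A·x = (0.409, -2.574)

-2.574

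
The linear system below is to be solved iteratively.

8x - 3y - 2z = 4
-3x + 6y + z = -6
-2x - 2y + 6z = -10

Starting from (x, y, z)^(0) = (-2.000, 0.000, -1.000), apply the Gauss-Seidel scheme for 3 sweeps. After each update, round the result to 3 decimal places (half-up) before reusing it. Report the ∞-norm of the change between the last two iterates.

Iteration 1:
  x = (4 - (-3)·0.000 - (-2)·-1.000) / (8) = 0.250
  y = (-6 - (-3)·0.250 - (1)·-1.000) / (6) = -0.708
  z = (-10 - (-2)·0.250 - (-2)·-0.708) / (6) = -1.819
Iteration 2:
  x = (4 - (-3)·-0.708 - (-2)·-1.819) / (8) = -0.220
  y = (-6 - (-3)·-0.220 - (1)·-1.819) / (6) = -0.807
  z = (-10 - (-2)·-0.220 - (-2)·-0.807) / (6) = -2.009
Iteration 3:
  x = (4 - (-3)·-0.807 - (-2)·-2.009) / (8) = -0.305
  y = (-6 - (-3)·-0.305 - (1)·-2.009) / (6) = -0.818
  z = (-10 - (-2)·-0.305 - (-2)·-0.818) / (6) = -2.041
Change: (-0.085, -0.011, -0.032) → max |·| = 0.085

0.085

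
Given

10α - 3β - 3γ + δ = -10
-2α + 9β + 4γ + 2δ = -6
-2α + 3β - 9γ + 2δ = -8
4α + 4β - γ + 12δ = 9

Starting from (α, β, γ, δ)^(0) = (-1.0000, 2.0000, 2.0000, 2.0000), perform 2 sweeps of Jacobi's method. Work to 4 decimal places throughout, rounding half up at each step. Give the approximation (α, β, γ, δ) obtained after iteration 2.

Iteration 1:
  α = (-10 - (-3)·2.0000 - (-3)·2.0000 - (1)·2.0000) / (10) = 0.0000
  β = (-6 - (-2)·-1.0000 - (4)·2.0000 - (2)·2.0000) / (9) = -2.2222
  γ = (-8 - (-2)·-1.0000 - (3)·2.0000 - (2)·2.0000) / (-9) = 2.2222
  δ = (9 - (4)·-1.0000 - (4)·2.0000 - (-1)·2.0000) / (12) = 0.5833
Iteration 2:
  α = (-10 - (-3)·-2.2222 - (-3)·2.2222 - (1)·0.5833) / (10) = -1.0583
  β = (-6 - (-2)·0.0000 - (4)·2.2222 - (2)·0.5833) / (9) = -1.7839
  γ = (-8 - (-2)·0.0000 - (3)·-2.2222 - (2)·0.5833) / (-9) = 0.2778
  δ = (9 - (4)·0.0000 - (4)·-2.2222 - (-1)·2.2222) / (12) = 1.6759

(-1.0583, -1.7839, 0.2778, 1.6759)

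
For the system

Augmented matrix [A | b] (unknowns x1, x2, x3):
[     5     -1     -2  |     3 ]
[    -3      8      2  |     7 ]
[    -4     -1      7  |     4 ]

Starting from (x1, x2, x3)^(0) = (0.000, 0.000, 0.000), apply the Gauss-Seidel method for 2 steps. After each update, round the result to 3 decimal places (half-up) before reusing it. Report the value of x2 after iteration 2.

Iteration 1:
  x1 = (3 - (-1)·0.000 - (-2)·0.000) / (5) = 0.600
  x2 = (7 - (-3)·0.600 - (2)·0.000) / (8) = 1.100
  x3 = (4 - (-4)·0.600 - (-1)·1.100) / (7) = 1.071
Iteration 2:
  x1 = (3 - (-1)·1.100 - (-2)·1.071) / (5) = 1.248
  x2 = (7 - (-3)·1.248 - (2)·1.071) / (8) = 1.075
  x3 = (4 - (-4)·1.248 - (-1)·1.075) / (7) = 1.438

1.075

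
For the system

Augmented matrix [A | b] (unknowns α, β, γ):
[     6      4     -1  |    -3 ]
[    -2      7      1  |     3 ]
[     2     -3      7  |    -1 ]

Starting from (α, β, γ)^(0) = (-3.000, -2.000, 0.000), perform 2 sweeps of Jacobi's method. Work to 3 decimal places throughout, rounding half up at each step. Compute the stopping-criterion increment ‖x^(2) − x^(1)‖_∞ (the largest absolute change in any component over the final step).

1.116

Iteration 1:
  α = (-3 - (4)·-2.000 - (-1)·0.000) / (6) = 0.833
  β = (3 - (-2)·-3.000 - (1)·0.000) / (7) = -0.429
  γ = (-1 - (2)·-3.000 - (-3)·-2.000) / (7) = -0.143
Iteration 2:
  α = (-3 - (4)·-0.429 - (-1)·-0.143) / (6) = -0.238
  β = (3 - (-2)·0.833 - (1)·-0.143) / (7) = 0.687
  γ = (-1 - (2)·0.833 - (-3)·-0.429) / (7) = -0.565
Change: (-1.071, 1.116, -0.422) → max |·| = 1.116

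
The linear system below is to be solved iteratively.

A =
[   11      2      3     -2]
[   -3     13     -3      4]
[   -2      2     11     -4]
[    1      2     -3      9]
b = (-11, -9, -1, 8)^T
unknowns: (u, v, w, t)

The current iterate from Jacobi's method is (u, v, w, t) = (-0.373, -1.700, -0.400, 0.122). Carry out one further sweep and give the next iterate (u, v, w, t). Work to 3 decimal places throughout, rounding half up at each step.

(-0.560, -0.908, 0.195, 1.175)

One sweep:
  u = (-11 - (2)·-1.700 - (3)·-0.400 - (-2)·0.122) / (11) = -0.560
  v = (-9 - (-3)·-0.373 - (-3)·-0.400 - (4)·0.122) / (13) = -0.908
  w = (-1 - (-2)·-0.373 - (2)·-1.700 - (-4)·0.122) / (11) = 0.195
  t = (8 - (1)·-0.373 - (2)·-1.700 - (-3)·-0.400) / (9) = 1.175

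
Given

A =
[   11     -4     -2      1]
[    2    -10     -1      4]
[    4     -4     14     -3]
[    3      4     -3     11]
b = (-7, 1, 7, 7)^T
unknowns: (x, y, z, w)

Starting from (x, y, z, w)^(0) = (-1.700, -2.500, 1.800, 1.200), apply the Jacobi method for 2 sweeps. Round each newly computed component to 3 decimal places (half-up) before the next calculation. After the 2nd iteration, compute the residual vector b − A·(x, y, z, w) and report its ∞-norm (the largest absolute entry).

Iteration 1:
  x = (-7 - (-4)·-2.500 - (-2)·1.800 - (1)·1.200) / (11) = -1.327
  y = (1 - (2)·-1.700 - (-1)·1.800 - (4)·1.200) / (-10) = -0.140
  z = (7 - (4)·-1.700 - (-4)·-2.500 - (-3)·1.200) / (14) = 0.529
  w = (7 - (3)·-1.700 - (4)·-2.500 - (-3)·1.800) / (11) = 2.500
Iteration 2:
  x = (-7 - (-4)·-0.140 - (-2)·0.529 - (1)·2.500) / (11) = -0.818
  y = (1 - (2)·-1.327 - (-1)·0.529 - (4)·2.500) / (-10) = 0.582
  z = (7 - (4)·-1.327 - (-4)·-0.140 - (-3)·2.500) / (14) = 1.375
  w = (7 - (3)·-1.327 - (4)·-0.140 - (-3)·0.529) / (11) = 1.193
Residual b − A·x = (5.883, 5.059, -3.071, -1.872); ∞-norm = 5.883

5.883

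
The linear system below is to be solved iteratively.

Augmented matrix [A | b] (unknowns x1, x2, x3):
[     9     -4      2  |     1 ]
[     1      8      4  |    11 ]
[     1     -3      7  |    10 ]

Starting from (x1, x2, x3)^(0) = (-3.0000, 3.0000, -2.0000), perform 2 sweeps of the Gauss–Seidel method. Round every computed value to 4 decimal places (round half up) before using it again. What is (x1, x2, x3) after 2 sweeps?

(0.6005, 0.2622, 1.4552)

Iteration 1:
  x1 = (1 - (-4)·3.0000 - (2)·-2.0000) / (9) = 1.8889
  x2 = (11 - (1)·1.8889 - (4)·-2.0000) / (8) = 2.1389
  x3 = (10 - (1)·1.8889 - (-3)·2.1389) / (7) = 2.0754
Iteration 2:
  x1 = (1 - (-4)·2.1389 - (2)·2.0754) / (9) = 0.6005
  x2 = (11 - (1)·0.6005 - (4)·2.0754) / (8) = 0.2622
  x3 = (10 - (1)·0.6005 - (-3)·0.2622) / (7) = 1.4552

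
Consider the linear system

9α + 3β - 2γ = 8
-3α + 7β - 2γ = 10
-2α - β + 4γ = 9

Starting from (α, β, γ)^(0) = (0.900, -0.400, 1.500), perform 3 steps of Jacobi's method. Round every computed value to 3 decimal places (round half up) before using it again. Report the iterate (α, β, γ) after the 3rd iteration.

(0.747, 2.734, 3.298)

Iteration 1:
  α = (8 - (3)·-0.400 - (-2)·1.500) / (9) = 1.356
  β = (10 - (-3)·0.900 - (-2)·1.500) / (7) = 2.243
  γ = (9 - (-2)·0.900 - (-1)·-0.400) / (4) = 2.600
Iteration 2:
  α = (8 - (3)·2.243 - (-2)·2.600) / (9) = 0.719
  β = (10 - (-3)·1.356 - (-2)·2.600) / (7) = 2.753
  γ = (9 - (-2)·1.356 - (-1)·2.243) / (4) = 3.489
Iteration 3:
  α = (8 - (3)·2.753 - (-2)·3.489) / (9) = 0.747
  β = (10 - (-3)·0.719 - (-2)·3.489) / (7) = 2.734
  γ = (9 - (-2)·0.719 - (-1)·2.753) / (4) = 3.298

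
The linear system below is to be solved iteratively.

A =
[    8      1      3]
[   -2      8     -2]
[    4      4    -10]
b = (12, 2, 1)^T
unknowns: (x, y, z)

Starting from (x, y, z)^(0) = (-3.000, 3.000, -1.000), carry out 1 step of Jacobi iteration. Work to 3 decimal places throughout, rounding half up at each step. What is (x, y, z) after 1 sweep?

(1.500, -0.750, -0.100)

Iteration 1:
  x = (12 - (1)·3.000 - (3)·-1.000) / (8) = 1.500
  y = (2 - (-2)·-3.000 - (-2)·-1.000) / (8) = -0.750
  z = (1 - (4)·-3.000 - (4)·3.000) / (-10) = -0.100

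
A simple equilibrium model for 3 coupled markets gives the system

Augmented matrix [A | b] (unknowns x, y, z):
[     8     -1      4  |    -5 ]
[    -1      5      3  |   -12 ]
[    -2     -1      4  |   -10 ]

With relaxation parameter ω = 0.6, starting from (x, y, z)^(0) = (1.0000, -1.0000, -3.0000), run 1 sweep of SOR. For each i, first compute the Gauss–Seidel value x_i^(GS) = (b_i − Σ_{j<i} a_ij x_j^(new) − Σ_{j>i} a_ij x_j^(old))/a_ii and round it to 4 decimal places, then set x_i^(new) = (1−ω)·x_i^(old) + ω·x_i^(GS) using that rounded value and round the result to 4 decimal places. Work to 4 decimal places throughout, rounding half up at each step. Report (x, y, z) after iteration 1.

Iteration 1:
  x: GS value = (-5 - (-1)·-1.0000 - (4)·-3.0000) / (8) = 0.7500;  x ← (1−ω)·1.0000 + ω·0.7500 = 0.8500
  y: GS value = (-12 - (-1)·0.8500 - (3)·-3.0000) / (5) = -0.4300;  y ← (1−ω)·-1.0000 + ω·-0.4300 = -0.6580
  z: GS value = (-10 - (-2)·0.8500 - (-1)·-0.6580) / (4) = -2.2395;  z ← (1−ω)·-3.0000 + ω·-2.2395 = -2.5437

(0.8500, -0.6580, -2.5437)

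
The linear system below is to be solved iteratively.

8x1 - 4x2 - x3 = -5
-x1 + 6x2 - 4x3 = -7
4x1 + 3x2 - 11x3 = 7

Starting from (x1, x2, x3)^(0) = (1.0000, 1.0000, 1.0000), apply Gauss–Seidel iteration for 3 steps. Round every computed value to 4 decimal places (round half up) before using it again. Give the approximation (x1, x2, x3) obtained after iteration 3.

Iteration 1:
  x1 = (-5 - (-4)·1.0000 - (-1)·1.0000) / (8) = 0.0000
  x2 = (-7 - (-1)·0.0000 - (-4)·1.0000) / (6) = -0.5000
  x3 = (7 - (4)·0.0000 - (3)·-0.5000) / (-11) = -0.7727
Iteration 2:
  x1 = (-5 - (-4)·-0.5000 - (-1)·-0.7727) / (8) = -0.9716
  x2 = (-7 - (-1)·-0.9716 - (-4)·-0.7727) / (6) = -1.8437
  x3 = (7 - (4)·-0.9716 - (3)·-1.8437) / (-11) = -1.4925
Iteration 3:
  x1 = (-5 - (-4)·-1.8437 - (-1)·-1.4925) / (8) = -1.7334
  x2 = (-7 - (-1)·-1.7334 - (-4)·-1.4925) / (6) = -2.4506
  x3 = (7 - (4)·-1.7334 - (3)·-2.4506) / (-11) = -1.9350

(-1.7334, -2.4506, -1.9350)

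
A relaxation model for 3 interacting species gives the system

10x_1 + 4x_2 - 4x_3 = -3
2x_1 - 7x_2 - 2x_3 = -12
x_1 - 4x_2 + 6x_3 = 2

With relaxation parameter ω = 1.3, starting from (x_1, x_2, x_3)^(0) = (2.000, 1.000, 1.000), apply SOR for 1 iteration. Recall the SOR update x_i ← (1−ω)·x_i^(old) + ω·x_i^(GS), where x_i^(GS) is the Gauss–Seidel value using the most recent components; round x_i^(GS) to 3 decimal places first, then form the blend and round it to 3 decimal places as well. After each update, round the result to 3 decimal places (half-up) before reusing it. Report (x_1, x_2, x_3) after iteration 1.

(-0.990, 1.190, 1.380)

Iteration 1:
  x_1: GS value = (-3 - (4)·1.000 - (-4)·1.000) / (10) = -0.300;  x_1 ← (1−ω)·2.000 + ω·-0.300 = -0.990
  x_2: GS value = (-12 - (2)·-0.990 - (-2)·1.000) / (-7) = 1.146;  x_2 ← (1−ω)·1.000 + ω·1.146 = 1.190
  x_3: GS value = (2 - (1)·-0.990 - (-4)·1.190) / (6) = 1.292;  x_3 ← (1−ω)·1.000 + ω·1.292 = 1.380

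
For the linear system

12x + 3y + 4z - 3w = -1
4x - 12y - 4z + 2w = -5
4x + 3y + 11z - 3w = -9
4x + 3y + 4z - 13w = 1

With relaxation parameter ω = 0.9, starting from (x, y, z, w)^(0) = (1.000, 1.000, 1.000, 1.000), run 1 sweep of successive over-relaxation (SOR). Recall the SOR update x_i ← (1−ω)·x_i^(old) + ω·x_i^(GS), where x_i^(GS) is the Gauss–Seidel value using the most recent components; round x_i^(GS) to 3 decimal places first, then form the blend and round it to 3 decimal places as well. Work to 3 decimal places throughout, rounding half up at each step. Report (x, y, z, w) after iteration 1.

Iteration 1:
  x: GS value = (-1 - (3)·1.000 - (4)·1.000 - (-3)·1.000) / (12) = -0.417;  x ← (1−ω)·1.000 + ω·-0.417 = -0.275
  y: GS value = (-5 - (4)·-0.275 - (-4)·1.000 - (2)·1.000) / (-12) = 0.158;  y ← (1−ω)·1.000 + ω·0.158 = 0.242
  z: GS value = (-9 - (4)·-0.275 - (3)·0.242 - (-3)·1.000) / (11) = -0.511;  z ← (1−ω)·1.000 + ω·-0.511 = -0.360
  w: GS value = (1 - (4)·-0.275 - (3)·0.242 - (4)·-0.360) / (-13) = -0.216;  w ← (1−ω)·1.000 + ω·-0.216 = -0.094

(-0.275, 0.242, -0.360, -0.094)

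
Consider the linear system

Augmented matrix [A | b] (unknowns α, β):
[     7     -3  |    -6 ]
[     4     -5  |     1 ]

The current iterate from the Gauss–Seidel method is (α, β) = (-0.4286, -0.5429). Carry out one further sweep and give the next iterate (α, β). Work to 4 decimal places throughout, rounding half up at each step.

One sweep:
  α = (-6 - (-3)·-0.5429) / (7) = -1.0898
  β = (1 - (4)·-1.0898) / (-5) = -1.0718

(-1.0898, -1.0718)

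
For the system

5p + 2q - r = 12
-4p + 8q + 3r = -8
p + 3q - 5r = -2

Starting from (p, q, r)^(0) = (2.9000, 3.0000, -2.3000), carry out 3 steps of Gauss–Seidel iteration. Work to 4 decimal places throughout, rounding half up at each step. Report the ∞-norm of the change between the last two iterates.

Iteration 1:
  p = (12 - (2)·3.0000 - (-1)·-2.3000) / (5) = 0.7400
  q = (-8 - (-4)·0.7400 - (3)·-2.3000) / (8) = 0.2325
  r = (-2 - (1)·0.7400 - (3)·0.2325) / (-5) = 0.6875
Iteration 2:
  p = (12 - (2)·0.2325 - (-1)·0.6875) / (5) = 2.4445
  q = (-8 - (-4)·2.4445 - (3)·0.6875) / (8) = -0.0356
  r = (-2 - (1)·2.4445 - (3)·-0.0356) / (-5) = 0.8675
Iteration 3:
  p = (12 - (2)·-0.0356 - (-1)·0.8675) / (5) = 2.5877
  q = (-8 - (-4)·2.5877 - (3)·0.8675) / (8) = -0.0315
  r = (-2 - (1)·2.5877 - (3)·-0.0315) / (-5) = 0.8986
Change: (0.1432, 0.0041, 0.0311) → max |·| = 0.1432

0.1432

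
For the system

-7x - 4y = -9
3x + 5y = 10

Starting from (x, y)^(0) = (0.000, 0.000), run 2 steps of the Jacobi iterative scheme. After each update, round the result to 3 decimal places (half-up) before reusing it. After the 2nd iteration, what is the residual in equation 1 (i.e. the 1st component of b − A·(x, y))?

Iteration 1:
  x = (-9 - (-4)·0.000) / (-7) = 1.286
  y = (10 - (3)·0.000) / (5) = 2.000
Iteration 2:
  x = (-9 - (-4)·2.000) / (-7) = 0.143
  y = (10 - (3)·1.286) / (5) = 1.228
Residual b − A·x = (-3.087, 3.431)

-3.087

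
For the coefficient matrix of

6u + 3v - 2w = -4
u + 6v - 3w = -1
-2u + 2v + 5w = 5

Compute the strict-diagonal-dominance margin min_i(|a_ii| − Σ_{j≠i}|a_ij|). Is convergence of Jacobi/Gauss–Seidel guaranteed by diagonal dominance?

1

row 1: |6| − (3+2) = 1
row 2: |6| − (1+3) = 2
row 3: |5| − (2+2) = 1
minimum over rows = 1 → strictly diagonally dominant (convergence guaranteed)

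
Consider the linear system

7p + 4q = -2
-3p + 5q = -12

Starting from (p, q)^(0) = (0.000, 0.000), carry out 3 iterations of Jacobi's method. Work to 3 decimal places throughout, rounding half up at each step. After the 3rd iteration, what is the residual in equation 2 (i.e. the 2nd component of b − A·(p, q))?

0.292

Iteration 1:
  p = (-2 - (4)·0.000) / (7) = -0.286
  q = (-12 - (-3)·0.000) / (5) = -2.400
Iteration 2:
  p = (-2 - (4)·-2.400) / (7) = 1.086
  q = (-12 - (-3)·-0.286) / (5) = -2.572
Iteration 3:
  p = (-2 - (4)·-2.572) / (7) = 1.184
  q = (-12 - (-3)·1.086) / (5) = -1.748
Residual b − A·x = (-3.296, 0.292)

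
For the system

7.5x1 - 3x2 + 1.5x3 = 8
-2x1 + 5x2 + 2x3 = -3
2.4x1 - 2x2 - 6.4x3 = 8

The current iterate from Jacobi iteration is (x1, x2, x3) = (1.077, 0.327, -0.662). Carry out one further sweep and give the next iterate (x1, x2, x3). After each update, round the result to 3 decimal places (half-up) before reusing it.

One sweep:
  x1 = (8 - (-3)·0.327 - (1.5)·-0.662) / (7.5) = 1.330
  x2 = (-3 - (-2)·1.077 - (2)·-0.662) / (5) = 0.096
  x3 = (8 - (2.4)·1.077 - (-2)·0.327) / (-6.4) = -0.948

(1.330, 0.096, -0.948)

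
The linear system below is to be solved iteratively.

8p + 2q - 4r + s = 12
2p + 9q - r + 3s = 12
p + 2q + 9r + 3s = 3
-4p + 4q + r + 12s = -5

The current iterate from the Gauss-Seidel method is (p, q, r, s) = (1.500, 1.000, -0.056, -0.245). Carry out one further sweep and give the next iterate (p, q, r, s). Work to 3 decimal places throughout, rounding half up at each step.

(1.253, 1.130, 0.025, -0.378)

One sweep:
  p = (12 - (2)·1.000 - (-4)·-0.056 - (1)·-0.245) / (8) = 1.253
  q = (12 - (2)·1.253 - (-1)·-0.056 - (3)·-0.245) / (9) = 1.130
  r = (3 - (1)·1.253 - (2)·1.130 - (3)·-0.245) / (9) = 0.025
  s = (-5 - (-4)·1.253 - (4)·1.130 - (1)·0.025) / (12) = -0.378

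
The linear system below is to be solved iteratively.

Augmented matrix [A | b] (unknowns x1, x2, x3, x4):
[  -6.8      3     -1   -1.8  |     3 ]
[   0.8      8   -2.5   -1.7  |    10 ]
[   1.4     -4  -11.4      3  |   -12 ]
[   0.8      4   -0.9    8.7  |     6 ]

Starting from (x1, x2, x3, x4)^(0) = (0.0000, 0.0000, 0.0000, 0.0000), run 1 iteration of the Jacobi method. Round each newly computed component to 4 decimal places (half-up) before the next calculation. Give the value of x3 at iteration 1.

1.0526

Iteration 1:
  x1 = (3 - (3)·0.0000 - (-1)·0.0000 - (-1.8)·0.0000) / (-6.8) = -0.4412
  x2 = (10 - (0.8)·0.0000 - (-2.5)·0.0000 - (-1.7)·0.0000) / (8) = 1.2500
  x3 = (-12 - (1.4)·0.0000 - (-4)·0.0000 - (3)·0.0000) / (-11.4) = 1.0526
  x4 = (6 - (0.8)·0.0000 - (4)·0.0000 - (-0.9)·0.0000) / (8.7) = 0.6897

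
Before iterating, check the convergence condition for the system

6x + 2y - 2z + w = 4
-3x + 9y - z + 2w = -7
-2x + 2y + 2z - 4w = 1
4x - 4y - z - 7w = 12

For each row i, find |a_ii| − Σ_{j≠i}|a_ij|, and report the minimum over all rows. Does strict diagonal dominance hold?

row 1: |6| − (2+2+1) = 1
row 2: |9| − (3+1+2) = 3
row 3: |2| − (2+2+4) = -6
row 4: |-7| − (4+4+1) = -2
minimum over rows = -6 → not strictly diagonally dominant

-6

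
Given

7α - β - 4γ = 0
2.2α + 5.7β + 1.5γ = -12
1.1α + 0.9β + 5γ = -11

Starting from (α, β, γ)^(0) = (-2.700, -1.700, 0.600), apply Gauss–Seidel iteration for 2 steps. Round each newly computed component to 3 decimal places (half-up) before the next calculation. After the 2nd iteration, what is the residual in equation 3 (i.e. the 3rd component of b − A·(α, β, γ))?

Iteration 1:
  α = (0 - (-1)·-1.700 - (-4)·0.600) / (7) = 0.100
  β = (-12 - (2.2)·0.100 - (1.5)·0.600) / (5.7) = -2.302
  γ = (-11 - (1.1)·0.100 - (0.9)·-2.302) / (5) = -1.808
Iteration 2:
  α = (0 - (-1)·-2.302 - (-4)·-1.808) / (7) = -1.362
  β = (-12 - (2.2)·-1.362 - (1.5)·-1.808) / (5.7) = -1.104
  γ = (-11 - (1.1)·-1.362 - (0.9)·-1.104) / (5) = -1.702
Residual b − A·x = (1.622, -0.158, 0.002)

0.002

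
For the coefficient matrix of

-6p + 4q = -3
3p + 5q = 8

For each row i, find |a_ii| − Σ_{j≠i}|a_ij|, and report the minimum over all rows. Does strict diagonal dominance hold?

row 1: |-6| − (4) = 2
row 2: |5| − (3) = 2
minimum over rows = 2 → strictly diagonally dominant (convergence guaranteed)

2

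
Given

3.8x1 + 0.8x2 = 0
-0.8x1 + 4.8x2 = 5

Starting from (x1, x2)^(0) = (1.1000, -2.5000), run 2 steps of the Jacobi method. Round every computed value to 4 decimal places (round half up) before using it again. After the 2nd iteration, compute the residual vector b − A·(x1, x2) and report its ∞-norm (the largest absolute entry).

0.6274

Iteration 1:
  x1 = (0 - (0.8)·-2.5000) / (3.8) = 0.5263
  x2 = (5 - (-0.8)·1.1000) / (4.8) = 1.2250
Iteration 2:
  x1 = (0 - (0.8)·1.2250) / (3.8) = -0.2579
  x2 = (5 - (-0.8)·0.5263) / (4.8) = 1.1294
Residual b − A·x = (0.0765, -0.6274); ∞-norm = 0.6274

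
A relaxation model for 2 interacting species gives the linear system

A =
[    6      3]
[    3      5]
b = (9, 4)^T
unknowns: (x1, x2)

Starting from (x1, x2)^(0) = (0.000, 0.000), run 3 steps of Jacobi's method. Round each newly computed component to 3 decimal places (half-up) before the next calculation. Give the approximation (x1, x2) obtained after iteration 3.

Iteration 1:
  x1 = (9 - (3)·0.000) / (6) = 1.500
  x2 = (4 - (3)·0.000) / (5) = 0.800
Iteration 2:
  x1 = (9 - (3)·0.800) / (6) = 1.100
  x2 = (4 - (3)·1.500) / (5) = -0.100
Iteration 3:
  x1 = (9 - (3)·-0.100) / (6) = 1.550
  x2 = (4 - (3)·1.100) / (5) = 0.140

(1.550, 0.140)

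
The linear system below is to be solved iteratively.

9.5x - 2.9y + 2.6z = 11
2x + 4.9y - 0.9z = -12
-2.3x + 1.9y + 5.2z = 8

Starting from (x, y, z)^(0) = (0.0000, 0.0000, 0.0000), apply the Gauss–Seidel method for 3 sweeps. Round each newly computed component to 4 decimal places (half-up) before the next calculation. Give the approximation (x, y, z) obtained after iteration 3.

(0.1447, -2.1633, 2.3929)

Iteration 1:
  x = (11 - (-2.9)·0.0000 - (2.6)·0.0000) / (9.5) = 1.1579
  y = (-12 - (2)·1.1579 - (-0.9)·0.0000) / (4.9) = -2.9216
  z = (8 - (-2.3)·1.1579 - (1.9)·-2.9216) / (5.2) = 3.1181
Iteration 2:
  x = (11 - (-2.9)·-2.9216 - (2.6)·3.1181) / (9.5) = -0.5873
  y = (-12 - (2)·-0.5873 - (-0.9)·3.1181) / (4.9) = -1.6366
  z = (8 - (-2.3)·-0.5873 - (1.9)·-1.6366) / (5.2) = 1.8767
Iteration 3:
  x = (11 - (-2.9)·-1.6366 - (2.6)·1.8767) / (9.5) = 0.1447
  y = (-12 - (2)·0.1447 - (-0.9)·1.8767) / (4.9) = -2.1633
  z = (8 - (-2.3)·0.1447 - (1.9)·-2.1633) / (5.2) = 2.3929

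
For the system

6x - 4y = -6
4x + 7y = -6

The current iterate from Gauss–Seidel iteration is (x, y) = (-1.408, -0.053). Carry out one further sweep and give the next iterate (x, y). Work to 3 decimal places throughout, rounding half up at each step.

One sweep:
  x = (-6 - (-4)·-0.053) / (6) = -1.035
  y = (-6 - (4)·-1.035) / (7) = -0.266

(-1.035, -0.266)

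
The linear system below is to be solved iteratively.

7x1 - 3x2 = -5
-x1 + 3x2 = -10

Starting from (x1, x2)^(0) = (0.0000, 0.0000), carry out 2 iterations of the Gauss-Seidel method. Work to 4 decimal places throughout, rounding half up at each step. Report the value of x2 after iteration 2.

Iteration 1:
  x1 = (-5 - (-3)·0.0000) / (7) = -0.7143
  x2 = (-10 - (-1)·-0.7143) / (3) = -3.5714
Iteration 2:
  x1 = (-5 - (-3)·-3.5714) / (7) = -2.2449
  x2 = (-10 - (-1)·-2.2449) / (3) = -4.0816

-4.0816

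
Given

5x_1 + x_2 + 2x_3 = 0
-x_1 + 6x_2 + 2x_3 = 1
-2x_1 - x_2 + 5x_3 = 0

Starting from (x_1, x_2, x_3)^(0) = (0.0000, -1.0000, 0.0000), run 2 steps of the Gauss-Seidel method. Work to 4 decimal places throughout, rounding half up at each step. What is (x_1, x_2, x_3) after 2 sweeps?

Iteration 1:
  x_1 = (0 - (1)·-1.0000 - (2)·0.0000) / (5) = 0.2000
  x_2 = (1 - (-1)·0.2000 - (2)·0.0000) / (6) = 0.2000
  x_3 = (0 - (-2)·0.2000 - (-1)·0.2000) / (5) = 0.1200
Iteration 2:
  x_1 = (0 - (1)·0.2000 - (2)·0.1200) / (5) = -0.0880
  x_2 = (1 - (-1)·-0.0880 - (2)·0.1200) / (6) = 0.1120
  x_3 = (0 - (-2)·-0.0880 - (-1)·0.1120) / (5) = -0.0128

(-0.0880, 0.1120, -0.0128)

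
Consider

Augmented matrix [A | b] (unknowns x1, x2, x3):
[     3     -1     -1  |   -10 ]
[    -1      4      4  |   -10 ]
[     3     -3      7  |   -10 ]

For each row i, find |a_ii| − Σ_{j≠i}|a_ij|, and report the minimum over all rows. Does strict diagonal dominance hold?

-1

row 1: |3| − (1+1) = 1
row 2: |4| − (1+4) = -1
row 3: |7| − (3+3) = 1
minimum over rows = -1 → not strictly diagonally dominant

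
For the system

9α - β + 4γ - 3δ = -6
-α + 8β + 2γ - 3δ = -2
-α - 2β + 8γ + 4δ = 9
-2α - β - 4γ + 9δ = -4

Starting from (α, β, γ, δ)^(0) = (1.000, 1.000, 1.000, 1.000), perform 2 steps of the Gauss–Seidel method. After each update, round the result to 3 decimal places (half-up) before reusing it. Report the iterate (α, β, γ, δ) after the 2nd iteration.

Iteration 1:
  α = (-6 - (-1)·1.000 - (4)·1.000 - (-3)·1.000) / (9) = -0.667
  β = (-2 - (-1)·-0.667 - (2)·1.000 - (-3)·1.000) / (8) = -0.208
  γ = (9 - (-1)·-0.667 - (-2)·-0.208 - (4)·1.000) / (8) = 0.490
  δ = (-4 - (-2)·-0.667 - (-1)·-0.208 - (-4)·0.490) / (9) = -0.398
Iteration 2:
  α = (-6 - (-1)·-0.208 - (4)·0.490 - (-3)·-0.398) / (9) = -1.040
  β = (-2 - (-1)·-1.040 - (2)·0.490 - (-3)·-0.398) / (8) = -0.652
  γ = (9 - (-1)·-1.040 - (-2)·-0.652 - (4)·-0.398) / (8) = 1.031
  δ = (-4 - (-2)·-1.040 - (-1)·-0.652 - (-4)·1.031) / (9) = -0.290

(-1.040, -0.652, 1.031, -0.290)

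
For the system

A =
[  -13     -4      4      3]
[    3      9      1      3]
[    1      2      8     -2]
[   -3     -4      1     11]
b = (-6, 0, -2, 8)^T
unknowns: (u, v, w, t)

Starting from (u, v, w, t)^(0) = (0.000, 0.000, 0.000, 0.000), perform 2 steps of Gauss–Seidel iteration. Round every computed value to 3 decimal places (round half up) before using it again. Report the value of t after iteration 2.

0.733

Iteration 1:
  u = (-6 - (-4)·0.000 - (4)·0.000 - (3)·0.000) / (-13) = 0.462
  v = (0 - (3)·0.462 - (1)·0.000 - (3)·0.000) / (9) = -0.154
  w = (-2 - (1)·0.462 - (2)·-0.154 - (-2)·0.000) / (8) = -0.269
  t = (8 - (-3)·0.462 - (-4)·-0.154 - (1)·-0.269) / (11) = 0.822
Iteration 2:
  u = (-6 - (-4)·-0.154 - (4)·-0.269 - (3)·0.822) / (-13) = 0.616
  v = (0 - (3)·0.616 - (1)·-0.269 - (3)·0.822) / (9) = -0.449
  w = (-2 - (1)·0.616 - (2)·-0.449 - (-2)·0.822) / (8) = -0.009
  t = (8 - (-3)·0.616 - (-4)·-0.449 - (1)·-0.009) / (11) = 0.733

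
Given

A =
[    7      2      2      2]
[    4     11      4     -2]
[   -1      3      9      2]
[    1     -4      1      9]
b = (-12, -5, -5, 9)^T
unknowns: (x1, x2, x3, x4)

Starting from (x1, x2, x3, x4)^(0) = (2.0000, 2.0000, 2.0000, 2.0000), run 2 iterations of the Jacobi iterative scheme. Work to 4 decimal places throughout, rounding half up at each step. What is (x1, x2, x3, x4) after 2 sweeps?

(-1.2727, 1.5801, -0.7423, 0.8546)

Iteration 1:
  x1 = (-12 - (2)·2.0000 - (2)·2.0000 - (2)·2.0000) / (7) = -3.4286
  x2 = (-5 - (4)·2.0000 - (4)·2.0000 - (-2)·2.0000) / (11) = -1.5455
  x3 = (-5 - (-1)·2.0000 - (3)·2.0000 - (2)·2.0000) / (9) = -1.4444
  x4 = (9 - (1)·2.0000 - (-4)·2.0000 - (1)·2.0000) / (9) = 1.4444
Iteration 2:
  x1 = (-12 - (2)·-1.5455 - (2)·-1.4444 - (2)·1.4444) / (7) = -1.2727
  x2 = (-5 - (4)·-3.4286 - (4)·-1.4444 - (-2)·1.4444) / (11) = 1.5801
  x3 = (-5 - (-1)·-3.4286 - (3)·-1.5455 - (2)·1.4444) / (9) = -0.7423
  x4 = (9 - (1)·-3.4286 - (-4)·-1.5455 - (1)·-1.4444) / (9) = 0.8546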